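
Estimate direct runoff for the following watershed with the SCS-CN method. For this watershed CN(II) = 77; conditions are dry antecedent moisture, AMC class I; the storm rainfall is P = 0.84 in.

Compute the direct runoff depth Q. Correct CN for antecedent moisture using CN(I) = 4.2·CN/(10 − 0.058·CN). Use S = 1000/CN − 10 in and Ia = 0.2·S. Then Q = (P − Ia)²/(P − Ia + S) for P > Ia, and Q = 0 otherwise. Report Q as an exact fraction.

Q = 0 in ≈ 0.000 in

Dry (AMC I): CN(I) = 4.2·77/(10 − 0.058·77) = (1617/5)/(2767/500) = 161700/2767 ≈ 58.439
S = 1000/(161700/2767) − 10 = 11500/1617 in ≈ 7.112 in
Ia = 0.2·(11500/1617) = 2300/1617 in ≈ 1.422 in
P = 0.840 ≤ Ia = 1.422 in: entire storm abstracted, Q = 0.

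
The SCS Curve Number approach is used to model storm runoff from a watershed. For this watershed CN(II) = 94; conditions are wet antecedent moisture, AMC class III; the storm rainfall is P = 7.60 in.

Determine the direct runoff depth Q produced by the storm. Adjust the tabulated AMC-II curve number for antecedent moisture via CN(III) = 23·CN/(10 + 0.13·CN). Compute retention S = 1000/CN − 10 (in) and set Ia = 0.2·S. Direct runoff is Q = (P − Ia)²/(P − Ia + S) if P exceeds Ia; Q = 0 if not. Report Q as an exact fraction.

CN(III) from CN(II)=94: (23·94)/(10 + 0.13·94) = 108100/1111 ≈ 97.300
Retention S: 1000/CN − 10 with CN=97.300 → S = 300/1081 ≈ 0.278 in
Ia = 0.2·(300/1081) = 60/1081 in ≈ 0.056 in
Since P=7.600 > Ia=0.056: effective rainfall P−Ia = 40778/5405 in
Q: (40778/5405)² ÷ (42278/5405) = 831422642/114256295 in (≈ 7.277 in)

Q = 831422642/114256295 in ≈ 7.277 in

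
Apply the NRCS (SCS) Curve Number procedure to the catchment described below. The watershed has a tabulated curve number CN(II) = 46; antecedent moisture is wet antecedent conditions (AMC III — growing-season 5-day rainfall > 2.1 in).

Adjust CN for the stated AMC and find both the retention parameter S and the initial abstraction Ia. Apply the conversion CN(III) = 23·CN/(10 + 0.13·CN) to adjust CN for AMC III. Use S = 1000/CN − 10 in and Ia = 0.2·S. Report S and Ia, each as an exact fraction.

S = 2700/529 in ≈ 5.104 in; Ia = 540/529 in ≈ 1.021 in

Wet (AMC III): CN(III) = 23·46/(10 + 0.13·46) = 1058/(799/50) = 52900/799 ≈ 66.208
Max retention: S = 1000/(52900/799) − 10 = 2700/529 in (≈ 5.104 in)
Ia = 0.2·(2700/529) = 540/529 in ≈ 1.021 in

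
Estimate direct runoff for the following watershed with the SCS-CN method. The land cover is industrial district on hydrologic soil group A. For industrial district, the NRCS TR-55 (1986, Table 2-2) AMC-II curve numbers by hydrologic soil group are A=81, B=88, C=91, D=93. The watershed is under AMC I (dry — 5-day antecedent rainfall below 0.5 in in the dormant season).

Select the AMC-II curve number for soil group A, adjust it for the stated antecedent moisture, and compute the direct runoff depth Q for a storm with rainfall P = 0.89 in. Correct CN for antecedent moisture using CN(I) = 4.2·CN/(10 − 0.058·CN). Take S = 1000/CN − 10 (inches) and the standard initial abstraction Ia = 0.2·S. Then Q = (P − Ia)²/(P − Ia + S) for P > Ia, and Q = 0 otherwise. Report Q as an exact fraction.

Q = 0 in ≈ 0.000 in

NRCS table: industrial district, soil group A → CN(II) = 81
Adjust CN=81 to AMC I: 4.2·81/(10 − 0.058·81) → (1701/5) ÷ (2651/500) = 170100/2651 ≈ 64.164
S = 1000/(170100/2651) − 10 = 9500/1701 in ≈ 5.585 in
Ia = 0.2S: 0.2·5.585 = 1.117 in (exactly 1900/1701)
P = 0.890 ≤ Ia = 1.117 in: entire storm abstracted, Q = 0.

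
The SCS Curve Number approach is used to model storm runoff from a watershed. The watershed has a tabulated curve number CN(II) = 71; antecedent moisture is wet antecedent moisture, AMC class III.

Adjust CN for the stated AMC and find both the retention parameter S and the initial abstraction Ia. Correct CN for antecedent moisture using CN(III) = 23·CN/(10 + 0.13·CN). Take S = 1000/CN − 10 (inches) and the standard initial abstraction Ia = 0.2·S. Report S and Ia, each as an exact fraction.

S = 2900/1633 in ≈ 1.776 in; Ia = 580/1633 in ≈ 0.355 in

CN(III) from CN(II)=71: (23·71)/(10 + 0.13·71) = 163300/1923 ≈ 84.919
Max retention: S = 1000/(163300/1923) − 10 = 2900/1633 in (≈ 1.776 in)
Initial abstraction Ia = S/5 = (2900/1633)/5 = 580/1633 ≈ 0.355 in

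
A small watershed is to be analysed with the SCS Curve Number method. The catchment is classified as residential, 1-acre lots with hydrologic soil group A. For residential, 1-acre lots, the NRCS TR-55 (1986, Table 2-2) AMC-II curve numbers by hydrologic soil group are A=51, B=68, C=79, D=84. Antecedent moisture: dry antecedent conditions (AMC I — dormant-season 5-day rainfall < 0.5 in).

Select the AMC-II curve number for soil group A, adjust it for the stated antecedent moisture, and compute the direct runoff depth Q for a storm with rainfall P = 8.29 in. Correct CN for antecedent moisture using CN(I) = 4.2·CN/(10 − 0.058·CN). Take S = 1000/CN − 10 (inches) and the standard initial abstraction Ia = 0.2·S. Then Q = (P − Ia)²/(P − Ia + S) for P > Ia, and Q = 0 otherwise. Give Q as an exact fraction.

NRCS table: residential, 1-acre lots, soil group A → CN(II) = 51
Dry (AMC I): CN(I) = 4.2·51/(10 − 0.058·51) = (1071/5)/(3521/500) = 15300/503 ≈ 30.417
Max retention: S = 1000/(15300/503) − 10 = 3500/153 in (≈ 22.876 in)
Ia = 0.2S: 0.2·22.876 = 4.575 in (exactly 700/153)
P − Ia = 8.290 − 4.575 = 56837/15300 ≈ 3.715 in (> 0, runoff occurs)
Runoff Q = (P−Ia)²/(P−Ia+S) = (3.715)²/(3.715+22.876) = 3230444569/6224606100 ≈ 0.519 in

Q = 3230444569/6224606100 in ≈ 0.519 in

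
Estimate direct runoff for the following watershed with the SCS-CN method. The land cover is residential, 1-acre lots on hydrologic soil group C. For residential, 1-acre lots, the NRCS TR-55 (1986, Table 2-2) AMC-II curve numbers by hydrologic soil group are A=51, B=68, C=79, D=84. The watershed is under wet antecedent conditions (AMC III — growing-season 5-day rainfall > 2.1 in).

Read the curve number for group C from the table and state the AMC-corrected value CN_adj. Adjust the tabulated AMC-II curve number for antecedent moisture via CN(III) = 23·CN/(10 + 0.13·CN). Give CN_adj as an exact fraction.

CN_adj = 181700/2027 ≈ 89.640

NRCS table: residential, 1-acre lots, soil group C → CN(II) = 79
Wet (AMC III): CN(III) = 23·79/(10 + 0.13·79) = 1817/(2027/100) = 181700/2027 ≈ 89.640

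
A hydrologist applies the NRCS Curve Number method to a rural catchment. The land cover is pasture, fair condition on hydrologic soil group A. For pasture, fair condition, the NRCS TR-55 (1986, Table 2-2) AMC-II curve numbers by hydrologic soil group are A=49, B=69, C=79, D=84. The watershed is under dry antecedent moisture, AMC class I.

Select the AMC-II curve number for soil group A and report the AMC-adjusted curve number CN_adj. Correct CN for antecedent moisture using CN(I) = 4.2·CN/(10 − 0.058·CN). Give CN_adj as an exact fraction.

NRCS table: pasture, fair condition, soil group A → CN(II) = 49
Adjust CN=49 to AMC I: 4.2·49/(10 − 0.058·49) → (1029/5) ÷ (3579/500) = 34300/1193 ≈ 28.751

CN_adj = 34300/1193 ≈ 28.751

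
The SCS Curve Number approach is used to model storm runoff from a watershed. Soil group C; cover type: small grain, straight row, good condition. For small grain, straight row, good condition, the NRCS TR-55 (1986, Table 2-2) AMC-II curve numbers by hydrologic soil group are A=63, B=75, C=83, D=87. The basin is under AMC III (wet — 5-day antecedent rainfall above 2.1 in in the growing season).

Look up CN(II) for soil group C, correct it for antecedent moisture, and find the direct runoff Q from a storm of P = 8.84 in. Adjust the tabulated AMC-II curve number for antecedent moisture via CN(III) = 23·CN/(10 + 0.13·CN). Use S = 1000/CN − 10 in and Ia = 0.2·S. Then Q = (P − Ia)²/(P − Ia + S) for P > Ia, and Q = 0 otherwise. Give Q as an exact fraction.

Q = 10052380313/1279841325 in ≈ 7.854 in

NRCS table: small grain, straight row, good condition, soil group C → CN(II) = 83
Wet (AMC III): CN(III) = 23·83/(10 + 0.13·83) = 1909/(2079/100) = 190900/2079 ≈ 91.823
Retention S: 1000/CN − 10 with CN=91.823 → S = 1700/1909 ≈ 0.891 in
Initial abstraction Ia = S/5 = (1700/1909)/5 = 340/1909 ≈ 0.178 in
Excess rainfall: 8.840 − 0.178 = 8.662 in; P > Ia so Q > 0
Runoff Q = (P−Ia)²/(P−Ia+S) = (8.662)²/(8.662+0.891) = 10052380313/1279841325 ≈ 7.854 in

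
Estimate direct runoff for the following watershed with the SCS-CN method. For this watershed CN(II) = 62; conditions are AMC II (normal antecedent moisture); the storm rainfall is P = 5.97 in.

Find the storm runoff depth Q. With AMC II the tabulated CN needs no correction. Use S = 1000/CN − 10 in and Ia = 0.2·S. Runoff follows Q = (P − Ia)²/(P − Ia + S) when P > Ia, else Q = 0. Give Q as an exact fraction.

Average conditions: CN = 62 (no AMC adjustment).
S = 1000/62 − 10 = 190/31 in ≈ 6.129 in
Ia = 0.2·(190/31) = 38/31 in ≈ 1.226 in
Excess rainfall: 5.970 − 1.226 = 4.744 in; P > Ia so Q > 0
Runoff Q = (P−Ia)²/(P−Ia+S) = (4.744)²/(4.744+6.129) = 216295849/104491700 ≈ 2.070 in

Q = 216295849/104491700 in ≈ 2.070 in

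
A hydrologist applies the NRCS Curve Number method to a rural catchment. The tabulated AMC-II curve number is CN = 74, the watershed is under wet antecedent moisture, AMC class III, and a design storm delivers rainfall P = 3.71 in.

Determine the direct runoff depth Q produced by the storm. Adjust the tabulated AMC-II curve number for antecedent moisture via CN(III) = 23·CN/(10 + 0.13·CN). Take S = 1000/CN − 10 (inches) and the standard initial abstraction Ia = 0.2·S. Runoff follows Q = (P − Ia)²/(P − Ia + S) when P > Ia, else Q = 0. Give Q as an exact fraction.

CN(III) from CN(II)=74: (23·74)/(10 + 0.13·74) = 85100/981 ≈ 86.748
S = 1000/(85100/981) − 10 = 1300/851 in ≈ 1.528 in
Initial abstraction Ia = S/5 = (1300/851)/5 = 260/851 ≈ 0.306 in
Since P=3.710 > Ia=0.306: effective rainfall P−Ia = 289721/85100 in
Q = (289721/85100)²/((289721/85100) + 1300/851) = (83938257841/7242010000)/(419721/85100) = 83938257841/35718257100 in ≈ 2.350 in

Q = 83938257841/35718257100 in ≈ 2.350 in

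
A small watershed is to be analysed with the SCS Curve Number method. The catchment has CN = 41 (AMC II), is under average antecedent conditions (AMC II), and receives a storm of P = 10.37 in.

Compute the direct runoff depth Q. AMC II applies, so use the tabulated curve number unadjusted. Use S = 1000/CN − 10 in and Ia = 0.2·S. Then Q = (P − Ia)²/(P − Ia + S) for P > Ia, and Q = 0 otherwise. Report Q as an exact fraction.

Q = 943534089/367839700 in ≈ 2.565 in

Average conditions: CN = 41 (no AMC adjustment).
S = 1000/41 − 10 = 590/41 in ≈ 14.390 in
Ia = 0.2·(590/41) = 118/41 in ≈ 2.878 in
P − Ia = 10.370 − 2.878 = 30717/4100 ≈ 7.492 in (> 0, runoff occurs)
Q = (30717/4100)²/((30717/4100) + 590/41) = (943534089/16810000)/(89717/4100) = 943534089/367839700 in ≈ 2.565 in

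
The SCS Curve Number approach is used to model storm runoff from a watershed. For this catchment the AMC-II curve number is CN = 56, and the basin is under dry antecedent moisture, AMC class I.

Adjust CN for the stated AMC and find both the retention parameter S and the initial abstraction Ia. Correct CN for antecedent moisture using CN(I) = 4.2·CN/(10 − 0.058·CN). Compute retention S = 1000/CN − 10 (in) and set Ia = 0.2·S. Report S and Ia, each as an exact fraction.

S = 2750/147 in ≈ 18.707 in; Ia = 550/147 in ≈ 3.741 in

Adjust CN=56 to AMC I: 4.2·56/(10 − 0.058·56) → (1176/5) ÷ (844/125) = 7350/211 ≈ 34.834
Max retention: S = 1000/(7350/211) − 10 = 2750/147 in (≈ 18.707 in)
Ia = 0.2S: 0.2·18.707 = 3.741 in (exactly 550/147)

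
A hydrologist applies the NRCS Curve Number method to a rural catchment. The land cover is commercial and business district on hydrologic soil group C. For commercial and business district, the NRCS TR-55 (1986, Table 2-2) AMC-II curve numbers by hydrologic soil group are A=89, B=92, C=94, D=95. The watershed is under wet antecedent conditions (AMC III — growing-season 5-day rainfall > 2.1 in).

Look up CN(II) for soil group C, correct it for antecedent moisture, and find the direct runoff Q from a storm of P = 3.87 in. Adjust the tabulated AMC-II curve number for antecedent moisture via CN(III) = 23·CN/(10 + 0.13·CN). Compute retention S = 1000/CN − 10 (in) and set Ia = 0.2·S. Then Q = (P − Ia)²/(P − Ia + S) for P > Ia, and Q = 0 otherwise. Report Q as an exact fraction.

Q = 56676682803/15939236900 in ≈ 3.556 in

NRCS table: commercial and business district, soil group C → CN(II) = 94
Wet (AMC III): CN(III) = 23·94/(10 + 0.13·94) = 2162/(1111/50) = 108100/1111 ≈ 97.300
Max retention: S = 1000/(108100/1111) − 10 = 300/1081 in (≈ 0.278 in)
Ia = 0.2·(300/1081) = 60/1081 in ≈ 0.056 in
P − Ia = 3.870 − 0.056 = 412347/108100 ≈ 3.814 in (> 0, runoff occurs)
Runoff Q = (P−Ia)²/(P−Ia+S) = (3.814)²/(3.814+0.278) = 56676682803/15939236900 ≈ 3.556 in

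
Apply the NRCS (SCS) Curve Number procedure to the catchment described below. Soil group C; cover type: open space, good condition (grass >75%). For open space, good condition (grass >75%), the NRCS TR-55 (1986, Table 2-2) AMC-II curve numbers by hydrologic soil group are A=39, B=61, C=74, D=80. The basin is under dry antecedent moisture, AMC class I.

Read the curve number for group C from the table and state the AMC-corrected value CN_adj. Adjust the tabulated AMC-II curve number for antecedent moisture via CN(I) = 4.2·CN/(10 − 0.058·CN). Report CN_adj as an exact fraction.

CN_adj = 77700/1427 ≈ 54.450

NRCS table: open space, good condition (grass >75%), soil group C → CN(II) = 74
CN(I) from CN(II)=74: (4.2·74)/(10 − 0.058·74) = 77700/1427 ≈ 54.450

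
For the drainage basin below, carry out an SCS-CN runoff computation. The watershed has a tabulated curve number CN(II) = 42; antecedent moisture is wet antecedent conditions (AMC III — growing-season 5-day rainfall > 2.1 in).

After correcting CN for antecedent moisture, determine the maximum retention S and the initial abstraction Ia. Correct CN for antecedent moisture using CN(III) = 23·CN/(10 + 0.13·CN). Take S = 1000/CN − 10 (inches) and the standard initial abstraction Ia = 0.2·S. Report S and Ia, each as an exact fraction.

S = 2900/483 in ≈ 6.004 in; Ia = 580/483 in ≈ 1.201 in

Adjust CN=42 to AMC III: 23·42/(10 + 0.13·42) → 966 ÷ (773/50) = 48300/773 ≈ 62.484
Max retention: S = 1000/(48300/773) − 10 = 2900/483 in (≈ 6.004 in)
Ia = 0.2·(2900/483) = 580/483 in ≈ 1.201 in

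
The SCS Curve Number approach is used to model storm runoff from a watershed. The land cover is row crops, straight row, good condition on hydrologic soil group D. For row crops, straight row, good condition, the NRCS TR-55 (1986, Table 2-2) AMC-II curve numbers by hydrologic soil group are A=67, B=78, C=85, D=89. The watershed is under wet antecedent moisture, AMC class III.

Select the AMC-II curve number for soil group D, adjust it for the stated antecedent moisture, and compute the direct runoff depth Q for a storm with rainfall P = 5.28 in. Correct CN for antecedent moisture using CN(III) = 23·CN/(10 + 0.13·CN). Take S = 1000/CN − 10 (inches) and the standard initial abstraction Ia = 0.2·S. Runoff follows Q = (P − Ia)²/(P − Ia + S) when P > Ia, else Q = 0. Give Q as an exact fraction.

Q = 1592459264/339853175 in ≈ 4.686 in

NRCS table: row crops, straight row, good condition, soil group D → CN(II) = 89
Adjust CN=89 to AMC III: 23·89/(10 + 0.13·89) → 2047 ÷ (2157/100) = 204700/2157 ≈ 94.900
Retention S: 1000/CN − 10 with CN=94.900 → S = 1100/2047 ≈ 0.537 in
Initial abstraction Ia = S/5 = (1100/2047)/5 = 220/2047 ≈ 0.107 in
Excess rainfall: 5.280 − 0.107 = 5.173 in; P > Ia so Q > 0
Runoff Q = (P−Ia)²/(P−Ia+S) = (5.173)²/(5.173+0.537) = 1592459264/339853175 ≈ 4.686 in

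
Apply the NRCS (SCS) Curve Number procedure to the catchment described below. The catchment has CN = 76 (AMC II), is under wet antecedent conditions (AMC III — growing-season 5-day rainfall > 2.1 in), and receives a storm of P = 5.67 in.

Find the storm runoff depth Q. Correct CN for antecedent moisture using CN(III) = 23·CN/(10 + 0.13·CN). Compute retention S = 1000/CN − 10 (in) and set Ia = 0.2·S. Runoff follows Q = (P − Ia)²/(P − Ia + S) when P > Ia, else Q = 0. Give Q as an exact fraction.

Q = 18530578947/4308514100 in ≈ 4.301 in

CN(III) from CN(II)=76: (23·76)/(10 + 0.13·76) = 43700/497 ≈ 87.928
Max retention: S = 1000/(43700/497) − 10 = 600/437 in (≈ 1.373 in)
Ia = 0.2S: 0.2·1.373 = 0.275 in (exactly 120/437)
Since P=5.670 > Ia=0.275: effective rainfall P−Ia = 235779/43700 in
Runoff Q = (P−Ia)²/(P−Ia+S) = (5.395)²/(5.395+1.373) = 18530578947/4308514100 ≈ 4.301 in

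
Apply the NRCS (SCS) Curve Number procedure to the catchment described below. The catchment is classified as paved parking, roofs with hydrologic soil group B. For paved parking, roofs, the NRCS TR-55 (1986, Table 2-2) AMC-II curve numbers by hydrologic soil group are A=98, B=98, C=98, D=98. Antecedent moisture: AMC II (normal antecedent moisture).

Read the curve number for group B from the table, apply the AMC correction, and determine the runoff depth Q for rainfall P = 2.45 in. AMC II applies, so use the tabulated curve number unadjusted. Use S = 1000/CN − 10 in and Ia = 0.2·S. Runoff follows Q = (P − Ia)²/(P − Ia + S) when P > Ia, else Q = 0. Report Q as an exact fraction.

Q = 5574321/2509780 in ≈ 2.221 in

NRCS table: paved parking, roofs, soil group B → CN(II) = 98
AMC II — tabulated CN = 98 applies directly.
Retention S: 1000/CN − 10 with CN=98.000 → S = 10/49 ≈ 0.204 in
Initial abstraction Ia = S/5 = (10/49)/5 = 2/49 ≈ 0.041 in
Excess rainfall: 2.450 − 0.041 = 2.409 in; P > Ia so Q > 0
Q = (2361/980)²/((2361/980) + 10/49) = (5574321/960400)/(2561/980) = 5574321/2509780 in ≈ 2.221 in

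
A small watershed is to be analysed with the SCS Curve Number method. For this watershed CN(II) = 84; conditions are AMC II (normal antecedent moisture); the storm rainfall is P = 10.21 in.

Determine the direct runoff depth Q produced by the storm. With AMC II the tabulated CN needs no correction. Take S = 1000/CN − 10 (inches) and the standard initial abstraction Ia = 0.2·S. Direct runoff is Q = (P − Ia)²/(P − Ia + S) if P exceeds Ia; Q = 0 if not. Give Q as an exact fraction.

Q = 426050881/51746100 in ≈ 8.233 in

AMC II — tabulated CN = 84 applies directly.
Retention S: 1000/CN − 10 with CN=84.000 → S = 40/21 ≈ 1.905 in
Ia = 0.2·(40/21) = 8/21 in ≈ 0.381 in
Excess rainfall: 10.210 − 0.381 = 9.829 in; P > Ia so Q > 0
Runoff Q = (P−Ia)²/(P−Ia+S) = (9.829)²/(9.829+1.905) = 426050881/51746100 ≈ 8.233 in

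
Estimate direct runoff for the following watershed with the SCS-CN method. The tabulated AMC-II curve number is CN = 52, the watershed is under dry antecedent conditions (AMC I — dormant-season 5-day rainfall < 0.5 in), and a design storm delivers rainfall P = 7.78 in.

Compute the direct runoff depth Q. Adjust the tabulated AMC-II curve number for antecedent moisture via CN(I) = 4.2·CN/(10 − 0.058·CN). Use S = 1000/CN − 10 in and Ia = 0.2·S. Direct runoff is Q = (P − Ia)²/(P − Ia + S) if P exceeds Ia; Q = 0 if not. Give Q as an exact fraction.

Q = 237129201/525065450 in ≈ 0.452 in

Adjust CN=52 to AMC I: 4.2·52/(10 − 0.058·52) → (1092/5) ÷ (873/125) = 9100/291 ≈ 31.271
Retention S: 1000/CN − 10 with CN=31.271 → S = 2000/91 ≈ 21.978 in
Ia = 0.2·(2000/91) = 400/91 in ≈ 4.396 in
Excess rainfall: 7.780 − 4.396 = 3.384 in; P > Ia so Q > 0
Q = (15399/4550)²/((15399/4550) + 2000/91) = (237129201/20702500)/(115399/4550) = 237129201/525065450 in ≈ 0.452 in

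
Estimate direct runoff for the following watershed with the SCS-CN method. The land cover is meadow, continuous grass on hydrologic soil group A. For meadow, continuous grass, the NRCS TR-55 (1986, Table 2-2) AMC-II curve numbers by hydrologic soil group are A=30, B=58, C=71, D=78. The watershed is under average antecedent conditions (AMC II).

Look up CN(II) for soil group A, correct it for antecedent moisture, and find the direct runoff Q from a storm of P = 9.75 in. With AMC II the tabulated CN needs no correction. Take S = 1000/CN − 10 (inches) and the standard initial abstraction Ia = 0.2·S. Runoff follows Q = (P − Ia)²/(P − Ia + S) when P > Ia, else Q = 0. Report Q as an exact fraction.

NRCS table: meadow, continuous grass, soil group A → CN(II) = 30
Average conditions: CN = 30 (no AMC adjustment).
Retention S: 1000/CN − 10 with CN=30.000 → S = 70/3 ≈ 23.333 in
Initial abstraction Ia = S/5 = (70/3)/5 = 14/3 ≈ 4.667 in
Excess rainfall: 9.750 − 4.667 = 5.083 in; P > Ia so Q > 0
Runoff Q = (P−Ia)²/(P−Ia+S) = (5.083)²/(5.083+23.333) = 3721/4092 ≈ 0.909 in

Q = 3721/4092 in ≈ 0.909 in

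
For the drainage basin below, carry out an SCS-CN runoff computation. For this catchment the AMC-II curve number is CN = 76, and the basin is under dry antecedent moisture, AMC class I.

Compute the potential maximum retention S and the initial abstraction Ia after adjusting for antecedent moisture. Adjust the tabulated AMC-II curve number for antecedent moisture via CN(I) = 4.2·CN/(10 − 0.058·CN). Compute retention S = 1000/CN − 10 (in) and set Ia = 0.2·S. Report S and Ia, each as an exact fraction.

Adjust CN=76 to AMC I: 4.2·76/(10 − 0.058·76) → (1596/5) ÷ (699/125) = 13300/233 ≈ 57.082
Max retention: S = 1000/(13300/233) − 10 = 1000/133 in (≈ 7.519 in)
Ia = 0.2·(1000/133) = 200/133 in ≈ 1.504 in

S = 1000/133 in ≈ 7.519 in; Ia = 200/133 in ≈ 1.504 in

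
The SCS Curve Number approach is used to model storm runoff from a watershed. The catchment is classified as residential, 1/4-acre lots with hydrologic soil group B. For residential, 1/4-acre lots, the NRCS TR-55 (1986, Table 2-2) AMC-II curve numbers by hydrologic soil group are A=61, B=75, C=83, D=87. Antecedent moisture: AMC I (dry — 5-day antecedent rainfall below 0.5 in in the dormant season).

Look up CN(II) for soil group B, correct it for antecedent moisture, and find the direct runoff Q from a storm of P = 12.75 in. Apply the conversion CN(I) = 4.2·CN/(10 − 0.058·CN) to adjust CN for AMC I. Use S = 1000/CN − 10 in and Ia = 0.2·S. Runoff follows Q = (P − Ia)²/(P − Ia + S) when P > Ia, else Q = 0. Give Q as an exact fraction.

NRCS table: residential, 1/4-acre lots, soil group B → CN(II) = 75
CN(I) from CN(II)=75: (4.2·75)/(10 − 0.058·75) = 6300/113 ≈ 55.752
Max retention: S = 1000/(6300/113) − 10 = 500/63 in (≈ 7.937 in)
Initial abstraction Ia = S/5 = (500/63)/5 = 100/63 ≈ 1.587 in
Since P=12.750 > Ia=1.587: effective rainfall P−Ia = 2813/252 in
Q = (2813/252)²/((2813/252) + 500/63) = (7912969/63504)/(4813/252) = 7912969/1212876 in ≈ 6.524 in

Q = 7912969/1212876 in ≈ 6.524 in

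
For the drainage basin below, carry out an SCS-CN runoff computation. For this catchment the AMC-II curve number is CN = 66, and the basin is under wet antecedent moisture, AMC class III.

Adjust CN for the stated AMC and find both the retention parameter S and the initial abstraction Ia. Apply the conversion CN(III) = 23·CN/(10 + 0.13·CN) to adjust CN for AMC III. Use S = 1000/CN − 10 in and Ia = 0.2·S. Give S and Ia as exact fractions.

S = 1700/759 in ≈ 2.240 in; Ia = 340/759 in ≈ 0.448 in

Adjust CN=66 to AMC III: 23·66/(10 + 0.13·66) → 1518 ÷ (929/50) = 75900/929 ≈ 81.701
S = 1000/(75900/929) − 10 = 1700/759 in ≈ 2.240 in
Ia = 0.2S: 0.2·2.240 = 0.448 in (exactly 340/759)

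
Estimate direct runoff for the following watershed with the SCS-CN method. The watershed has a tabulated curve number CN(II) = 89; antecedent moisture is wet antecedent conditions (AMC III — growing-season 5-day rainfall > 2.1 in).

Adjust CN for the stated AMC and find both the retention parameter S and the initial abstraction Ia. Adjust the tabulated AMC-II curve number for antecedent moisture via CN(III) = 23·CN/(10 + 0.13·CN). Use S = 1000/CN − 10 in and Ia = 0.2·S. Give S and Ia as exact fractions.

Wet (AMC III): CN(III) = 23·89/(10 + 0.13·89) = 2047/(2157/100) = 204700/2157 ≈ 94.900
Retention S: 1000/CN − 10 with CN=94.900 → S = 1100/2047 ≈ 0.537 in
Initial abstraction Ia = S/5 = (1100/2047)/5 = 220/2047 ≈ 0.107 in

S = 1100/2047 in ≈ 0.537 in; Ia = 220/2047 in ≈ 0.107 in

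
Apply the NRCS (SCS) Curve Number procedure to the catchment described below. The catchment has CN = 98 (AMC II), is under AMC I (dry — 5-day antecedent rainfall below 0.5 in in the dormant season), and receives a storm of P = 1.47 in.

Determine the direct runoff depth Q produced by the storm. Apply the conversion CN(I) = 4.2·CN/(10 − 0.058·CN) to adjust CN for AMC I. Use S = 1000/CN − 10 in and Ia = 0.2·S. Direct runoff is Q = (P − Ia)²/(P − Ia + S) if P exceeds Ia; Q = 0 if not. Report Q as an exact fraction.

Q = 19955235169/19680962700 in ≈ 1.014 in

CN(I) from CN(II)=98: (4.2·98)/(10 − 0.058·98) = 102900/1079 ≈ 95.366
Max retention: S = 1000/(102900/1079) − 10 = 500/1029 in (≈ 0.486 in)
Ia = 0.2S: 0.2·0.486 = 0.097 in (exactly 100/1029)
Since P=1.470 > Ia=0.097: effective rainfall P−Ia = 141263/102900 in
Q = (141263/102900)²/((141263/102900) + 500/1029) = (19955235169/10588410000)/(191263/102900) = 19955235169/19680962700 in ≈ 1.014 in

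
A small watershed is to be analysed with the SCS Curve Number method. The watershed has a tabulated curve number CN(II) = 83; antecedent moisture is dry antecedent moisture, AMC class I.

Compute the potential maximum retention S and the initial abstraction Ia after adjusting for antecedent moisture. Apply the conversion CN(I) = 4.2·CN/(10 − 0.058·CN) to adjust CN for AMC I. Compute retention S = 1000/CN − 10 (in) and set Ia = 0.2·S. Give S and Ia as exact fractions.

CN(I) from CN(II)=83: (4.2·83)/(10 − 0.058·83) = 174300/2593 ≈ 67.219
S = 1000/(174300/2593) − 10 = 8500/1743 in ≈ 4.877 in
Initial abstraction Ia = S/5 = (8500/1743)/5 = 1700/1743 ≈ 0.975 in

S = 8500/1743 in ≈ 4.877 in; Ia = 1700/1743 in ≈ 0.975 in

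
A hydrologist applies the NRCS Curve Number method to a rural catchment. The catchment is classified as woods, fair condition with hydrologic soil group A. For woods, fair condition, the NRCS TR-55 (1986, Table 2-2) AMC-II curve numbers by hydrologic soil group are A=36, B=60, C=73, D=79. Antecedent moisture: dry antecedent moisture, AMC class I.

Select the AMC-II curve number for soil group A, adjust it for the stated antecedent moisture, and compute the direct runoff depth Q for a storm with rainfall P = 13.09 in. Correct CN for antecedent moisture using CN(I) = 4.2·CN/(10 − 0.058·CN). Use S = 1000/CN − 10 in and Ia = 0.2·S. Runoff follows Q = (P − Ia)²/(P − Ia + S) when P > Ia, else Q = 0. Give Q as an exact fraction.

NRCS table: woods, fair condition, soil group A → CN(II) = 36
Adjust CN=36 to AMC I: 4.2·36/(10 − 0.058·36) → (756/5) ÷ (989/125) = 18900/989 ≈ 19.110
Retention S: 1000/CN − 10 with CN=19.110 → S = 8000/189 ≈ 42.328 in
Ia = 0.2S: 0.2·42.328 = 8.466 in (exactly 1600/189)
Excess rainfall: 13.090 − 8.466 = 4.624 in; P > Ia so Q > 0
Runoff Q = (P−Ia)²/(P−Ia+S) = (4.624)²/(4.624+42.328) = 7638934801/16771878900 ≈ 0.455 in

Q = 7638934801/16771878900 in ≈ 0.455 in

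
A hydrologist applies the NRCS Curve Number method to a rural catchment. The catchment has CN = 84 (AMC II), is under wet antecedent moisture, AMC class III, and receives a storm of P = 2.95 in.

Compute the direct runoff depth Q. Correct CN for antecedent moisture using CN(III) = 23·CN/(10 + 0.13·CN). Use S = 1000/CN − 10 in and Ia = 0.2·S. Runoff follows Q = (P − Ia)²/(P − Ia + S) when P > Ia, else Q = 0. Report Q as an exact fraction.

Adjust CN=84 to AMC III: 23·84/(10 + 0.13·84) → 1932 ÷ (523/25) = 48300/523 ≈ 92.352
S = 1000/(48300/523) − 10 = 400/483 in ≈ 0.828 in
Ia = 0.2S: 0.2·0.828 = 0.166 in (exactly 80/483)
P − Ia = 2.950 − 0.166 = 26897/9660 ≈ 2.784 in (> 0, runoff occurs)
Runoff Q = (P−Ia)²/(P−Ia+S) = (2.784)²/(2.784+0.828) = 723448609/337105020 ≈ 2.146 in

Q = 723448609/337105020 in ≈ 2.146 in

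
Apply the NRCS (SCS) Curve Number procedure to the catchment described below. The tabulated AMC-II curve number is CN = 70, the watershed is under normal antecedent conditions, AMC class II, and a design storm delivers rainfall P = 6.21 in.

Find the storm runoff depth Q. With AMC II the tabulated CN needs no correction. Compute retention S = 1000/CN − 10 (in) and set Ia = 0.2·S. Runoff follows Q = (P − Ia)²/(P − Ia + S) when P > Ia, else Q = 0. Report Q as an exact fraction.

Q = 4680003/1574300 in ≈ 2.973 in

Average conditions: CN = 70 (no AMC adjustment).
Max retention: S = 1000/70 − 10 = 30/7 in (≈ 4.286 in)
Ia = 0.2·(30/7) = 6/7 in ≈ 0.857 in
Since P=6.210 > Ia=0.857: effective rainfall P−Ia = 3747/700 in
Runoff Q = (P−Ia)²/(P−Ia+S) = (5.353)²/(5.353+4.286) = 4680003/1574300 ≈ 2.973 in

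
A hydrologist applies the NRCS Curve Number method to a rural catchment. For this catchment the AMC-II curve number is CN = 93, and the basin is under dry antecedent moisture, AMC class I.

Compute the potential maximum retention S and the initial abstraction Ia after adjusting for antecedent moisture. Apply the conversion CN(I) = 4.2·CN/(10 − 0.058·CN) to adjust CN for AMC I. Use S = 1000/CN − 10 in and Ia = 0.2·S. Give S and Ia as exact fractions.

S = 500/279 in ≈ 1.792 in; Ia = 100/279 in ≈ 0.358 in

CN(I) from CN(II)=93: (4.2·93)/(10 − 0.058·93) = 27900/329 ≈ 84.802
Max retention: S = 1000/(27900/329) − 10 = 500/279 in (≈ 1.792 in)
Ia = 0.2·(500/279) = 100/279 in ≈ 0.358 in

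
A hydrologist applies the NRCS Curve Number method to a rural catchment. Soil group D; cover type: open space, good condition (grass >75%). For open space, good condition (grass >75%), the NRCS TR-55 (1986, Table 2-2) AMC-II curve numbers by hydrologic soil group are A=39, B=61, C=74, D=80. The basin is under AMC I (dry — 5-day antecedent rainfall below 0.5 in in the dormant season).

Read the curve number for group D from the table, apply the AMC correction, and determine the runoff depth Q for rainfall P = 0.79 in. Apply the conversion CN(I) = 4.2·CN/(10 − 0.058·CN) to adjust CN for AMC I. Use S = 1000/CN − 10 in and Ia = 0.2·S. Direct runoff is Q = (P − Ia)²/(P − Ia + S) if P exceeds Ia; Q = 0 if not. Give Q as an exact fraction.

NRCS table: open space, good condition (grass >75%), soil group D → CN(II) = 80
CN(I) from CN(II)=80: (4.2·80)/(10 − 0.058·80) = 4200/67 ≈ 62.687
S = 1000/(4200/67) − 10 = 125/21 in ≈ 5.952 in
Ia = 0.2S: 0.2·5.952 = 1.190 in (exactly 25/21)
P = 0.790 ≤ Ia = 1.190 in: entire storm abstracted, Q = 0.

Q = 0 in ≈ 0.000 in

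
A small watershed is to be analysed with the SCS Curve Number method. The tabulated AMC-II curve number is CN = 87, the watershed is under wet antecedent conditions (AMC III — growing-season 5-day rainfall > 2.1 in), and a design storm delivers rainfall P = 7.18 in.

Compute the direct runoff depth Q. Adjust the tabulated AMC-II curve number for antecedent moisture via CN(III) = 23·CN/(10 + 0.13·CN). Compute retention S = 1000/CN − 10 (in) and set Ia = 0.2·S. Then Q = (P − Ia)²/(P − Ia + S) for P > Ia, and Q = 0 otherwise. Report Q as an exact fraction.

Wet (AMC III): CN(III) = 23·87/(10 + 0.13·87) = 2001/(2131/100) = 200100/2131 ≈ 93.900
S = 1000/(200100/2131) − 10 = 1300/2001 in ≈ 0.650 in
Initial abstraction Ia = S/5 = (1300/2001)/5 = 260/2001 ≈ 0.130 in
Since P=7.180 > Ia=0.130: effective rainfall P−Ia = 705359/100050 in
Q: (705359/100050)² ÷ (770359/100050) = 497531318881/77074417950 in (≈ 6.455 in)

Q = 497531318881/77074417950 in ≈ 6.455 in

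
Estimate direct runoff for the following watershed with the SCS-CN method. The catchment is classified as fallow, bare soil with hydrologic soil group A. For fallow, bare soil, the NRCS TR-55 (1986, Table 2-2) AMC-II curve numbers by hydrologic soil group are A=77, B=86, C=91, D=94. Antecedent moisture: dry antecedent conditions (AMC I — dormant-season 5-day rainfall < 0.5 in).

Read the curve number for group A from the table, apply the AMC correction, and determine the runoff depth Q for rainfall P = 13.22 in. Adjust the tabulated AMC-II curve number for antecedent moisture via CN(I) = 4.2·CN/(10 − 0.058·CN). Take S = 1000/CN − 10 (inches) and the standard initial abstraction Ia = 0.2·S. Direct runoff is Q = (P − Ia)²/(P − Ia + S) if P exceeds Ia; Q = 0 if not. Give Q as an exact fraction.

NRCS table: fallow, bare soil, soil group A → CN(II) = 77
Dry (AMC I): CN(I) = 4.2·77/(10 − 0.058·77) = (1617/5)/(2767/500) = 161700/2767 ≈ 58.439
S = 1000/(161700/2767) − 10 = 11500/1617 in ≈ 7.112 in
Initial abstraction Ia = S/5 = (11500/1617)/5 = 2300/1617 ≈ 1.422 in
Excess rainfall: 13.220 − 1.422 = 11.798 in; P > Ia so Q > 0
Q: (953837/80850)² ÷ (1528837/80850) = 909805022569/123606471450 in (≈ 7.360 in)

Q = 909805022569/123606471450 in ≈ 7.360 in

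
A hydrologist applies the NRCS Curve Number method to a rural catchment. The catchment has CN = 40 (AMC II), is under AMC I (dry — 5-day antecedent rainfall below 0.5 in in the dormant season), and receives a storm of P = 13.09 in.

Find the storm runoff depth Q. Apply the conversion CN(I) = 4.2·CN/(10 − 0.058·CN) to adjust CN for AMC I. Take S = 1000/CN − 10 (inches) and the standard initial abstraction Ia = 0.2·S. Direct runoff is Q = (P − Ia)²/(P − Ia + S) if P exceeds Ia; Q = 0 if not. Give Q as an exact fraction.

Q = 17330569/20414100 in ≈ 0.849 in

Adjust CN=40 to AMC I: 4.2·40/(10 − 0.058·40) → 168 ÷ (192/25) = 175/8 ≈ 21.875
Retention S: 1000/CN − 10 with CN=21.875 → S = 250/7 ≈ 35.714 in
Ia = 0.2S: 0.2·35.714 = 7.143 in (exactly 50/7)
Excess rainfall: 13.090 − 7.143 = 5.947 in; P > Ia so Q > 0
Q: (4163/700)² ÷ (29163/700) = 17330569/20414100 in (≈ 0.849 in)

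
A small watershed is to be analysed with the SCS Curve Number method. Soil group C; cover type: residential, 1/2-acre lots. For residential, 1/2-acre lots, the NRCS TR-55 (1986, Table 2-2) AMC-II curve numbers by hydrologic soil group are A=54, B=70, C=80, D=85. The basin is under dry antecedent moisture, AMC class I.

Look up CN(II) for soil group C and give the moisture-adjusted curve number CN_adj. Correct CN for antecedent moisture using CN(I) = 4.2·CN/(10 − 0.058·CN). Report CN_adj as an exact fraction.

NRCS table: residential, 1/2-acre lots, soil group C → CN(II) = 80
Adjust CN=80 to AMC I: 4.2·80/(10 − 0.058·80) → 336 ÷ (134/25) = 4200/67 ≈ 62.687

CN_adj = 4200/67 ≈ 62.687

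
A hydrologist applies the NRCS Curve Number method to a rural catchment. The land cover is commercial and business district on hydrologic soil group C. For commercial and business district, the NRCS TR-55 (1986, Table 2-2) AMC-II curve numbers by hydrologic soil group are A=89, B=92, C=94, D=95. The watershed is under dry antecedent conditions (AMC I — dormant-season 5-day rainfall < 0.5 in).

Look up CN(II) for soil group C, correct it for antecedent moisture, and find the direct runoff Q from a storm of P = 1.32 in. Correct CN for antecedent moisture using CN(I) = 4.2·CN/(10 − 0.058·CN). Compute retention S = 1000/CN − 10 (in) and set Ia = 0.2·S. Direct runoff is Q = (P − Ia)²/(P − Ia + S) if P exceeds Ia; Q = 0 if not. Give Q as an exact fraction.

Q = 69839449/171548825 in ≈ 0.407 in

NRCS table: commercial and business district, soil group C → CN(II) = 94
Adjust CN=94 to AMC I: 4.2·94/(10 − 0.058·94) → (1974/5) ÷ (1137/250) = 32900/379 ≈ 86.807
S = 1000/(32900/379) − 10 = 500/329 in ≈ 1.520 in
Initial abstraction Ia = S/5 = (500/329)/5 = 100/329 ≈ 0.304 in
Excess rainfall: 1.320 − 0.304 = 1.016 in; P > Ia so Q > 0
Runoff Q = (P−Ia)²/(P−Ia+S) = (1.016)²/(1.016+1.520) = 69839449/171548825 ≈ 0.407 in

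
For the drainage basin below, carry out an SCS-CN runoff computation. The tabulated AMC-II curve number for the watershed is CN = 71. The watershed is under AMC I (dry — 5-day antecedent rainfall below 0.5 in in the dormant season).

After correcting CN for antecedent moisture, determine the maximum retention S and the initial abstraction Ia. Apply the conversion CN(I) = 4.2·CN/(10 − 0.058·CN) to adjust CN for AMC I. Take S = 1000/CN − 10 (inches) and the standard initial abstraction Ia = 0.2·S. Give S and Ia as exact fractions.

S = 14500/1491 in ≈ 9.725 in; Ia = 2900/1491 in ≈ 1.945 in

Adjust CN=71 to AMC I: 4.2·71/(10 − 0.058·71) → (1491/5) ÷ (2941/500) = 149100/2941 ≈ 50.697
Retention S: 1000/CN − 10 with CN=50.697 → S = 14500/1491 ≈ 9.725 in
Ia = 0.2·(14500/1491) = 2900/1491 in ≈ 1.945 in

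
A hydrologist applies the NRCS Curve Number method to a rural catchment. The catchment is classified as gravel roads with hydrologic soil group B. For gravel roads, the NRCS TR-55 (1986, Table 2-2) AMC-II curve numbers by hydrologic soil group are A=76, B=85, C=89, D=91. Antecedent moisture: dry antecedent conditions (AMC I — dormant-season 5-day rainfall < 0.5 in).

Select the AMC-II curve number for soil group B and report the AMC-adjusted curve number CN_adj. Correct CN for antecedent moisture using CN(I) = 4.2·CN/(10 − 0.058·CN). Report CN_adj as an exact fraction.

CN_adj = 11900/169 ≈ 70.414

NRCS table: gravel roads, soil group B → CN(II) = 85
Adjust CN=85 to AMC I: 4.2·85/(10 − 0.058·85) → 357 ÷ (507/100) = 11900/169 ≈ 70.414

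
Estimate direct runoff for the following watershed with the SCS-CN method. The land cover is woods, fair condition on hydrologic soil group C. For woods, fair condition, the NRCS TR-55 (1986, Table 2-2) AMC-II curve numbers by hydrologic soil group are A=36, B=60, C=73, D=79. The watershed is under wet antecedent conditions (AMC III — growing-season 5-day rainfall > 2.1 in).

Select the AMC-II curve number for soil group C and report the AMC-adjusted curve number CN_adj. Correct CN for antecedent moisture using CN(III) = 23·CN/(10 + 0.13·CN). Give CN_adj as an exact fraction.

CN_adj = 167900/1949 ≈ 86.147

NRCS table: woods, fair condition, soil group C → CN(II) = 73
Wet (AMC III): CN(III) = 23·73/(10 + 0.13·73) = 1679/(1949/100) = 167900/1949 ≈ 86.147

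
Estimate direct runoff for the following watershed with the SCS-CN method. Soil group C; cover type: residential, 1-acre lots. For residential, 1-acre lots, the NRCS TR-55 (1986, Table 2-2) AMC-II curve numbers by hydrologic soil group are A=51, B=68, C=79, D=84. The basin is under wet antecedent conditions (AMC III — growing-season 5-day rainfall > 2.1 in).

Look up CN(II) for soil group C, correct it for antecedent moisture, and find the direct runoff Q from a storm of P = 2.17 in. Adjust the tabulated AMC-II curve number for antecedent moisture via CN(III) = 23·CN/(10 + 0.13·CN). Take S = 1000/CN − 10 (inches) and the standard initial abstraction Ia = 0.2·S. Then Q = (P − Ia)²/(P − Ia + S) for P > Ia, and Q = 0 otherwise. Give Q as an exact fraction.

Q = 17729648503/14595415900 in ≈ 1.215 in

NRCS table: residential, 1-acre lots, soil group C → CN(II) = 79
Wet (AMC III): CN(III) = 23·79/(10 + 0.13·79) = 1817/(2027/100) = 181700/2027 ≈ 89.640
S = 1000/(181700/2027) − 10 = 2100/1817 in ≈ 1.156 in
Ia = 0.2S: 0.2·1.156 = 0.231 in (exactly 420/1817)
P − Ia = 2.170 − 0.231 = 352289/181700 ≈ 1.939 in (> 0, runoff occurs)
Q: (352289/181700)² ÷ (562289/181700) = 17729648503/14595415900 in (≈ 1.215 in)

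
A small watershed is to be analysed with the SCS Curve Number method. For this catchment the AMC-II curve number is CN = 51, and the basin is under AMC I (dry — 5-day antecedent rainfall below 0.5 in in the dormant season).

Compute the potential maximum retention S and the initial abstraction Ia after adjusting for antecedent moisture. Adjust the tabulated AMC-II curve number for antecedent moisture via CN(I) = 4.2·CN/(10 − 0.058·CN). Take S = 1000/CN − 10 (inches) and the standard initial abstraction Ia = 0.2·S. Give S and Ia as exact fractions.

S = 3500/153 in ≈ 22.876 in; Ia = 700/153 in ≈ 4.575 in

Adjust CN=51 to AMC I: 4.2·51/(10 − 0.058·51) → (1071/5) ÷ (3521/500) = 15300/503 ≈ 30.417
S = 1000/(15300/503) − 10 = 3500/153 in ≈ 22.876 in
Ia = 0.2·(3500/153) = 700/153 in ≈ 4.575 in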